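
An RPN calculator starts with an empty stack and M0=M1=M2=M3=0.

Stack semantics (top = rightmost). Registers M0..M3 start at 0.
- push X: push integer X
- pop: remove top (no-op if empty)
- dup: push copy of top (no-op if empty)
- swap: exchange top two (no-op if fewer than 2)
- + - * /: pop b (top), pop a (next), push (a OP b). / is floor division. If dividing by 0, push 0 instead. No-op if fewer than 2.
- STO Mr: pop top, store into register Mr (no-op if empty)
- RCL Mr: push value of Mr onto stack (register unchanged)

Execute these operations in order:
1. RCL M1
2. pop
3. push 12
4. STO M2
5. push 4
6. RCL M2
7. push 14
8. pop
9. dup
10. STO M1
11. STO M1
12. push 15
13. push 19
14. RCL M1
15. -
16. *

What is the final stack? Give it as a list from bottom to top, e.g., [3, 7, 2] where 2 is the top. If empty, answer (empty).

Answer: [4, 105]

Derivation:
After op 1 (RCL M1): stack=[0] mem=[0,0,0,0]
After op 2 (pop): stack=[empty] mem=[0,0,0,0]
After op 3 (push 12): stack=[12] mem=[0,0,0,0]
After op 4 (STO M2): stack=[empty] mem=[0,0,12,0]
After op 5 (push 4): stack=[4] mem=[0,0,12,0]
After op 6 (RCL M2): stack=[4,12] mem=[0,0,12,0]
After op 7 (push 14): stack=[4,12,14] mem=[0,0,12,0]
After op 8 (pop): stack=[4,12] mem=[0,0,12,0]
After op 9 (dup): stack=[4,12,12] mem=[0,0,12,0]
After op 10 (STO M1): stack=[4,12] mem=[0,12,12,0]
After op 11 (STO M1): stack=[4] mem=[0,12,12,0]
After op 12 (push 15): stack=[4,15] mem=[0,12,12,0]
After op 13 (push 19): stack=[4,15,19] mem=[0,12,12,0]
After op 14 (RCL M1): stack=[4,15,19,12] mem=[0,12,12,0]
After op 15 (-): stack=[4,15,7] mem=[0,12,12,0]
After op 16 (*): stack=[4,105] mem=[0,12,12,0]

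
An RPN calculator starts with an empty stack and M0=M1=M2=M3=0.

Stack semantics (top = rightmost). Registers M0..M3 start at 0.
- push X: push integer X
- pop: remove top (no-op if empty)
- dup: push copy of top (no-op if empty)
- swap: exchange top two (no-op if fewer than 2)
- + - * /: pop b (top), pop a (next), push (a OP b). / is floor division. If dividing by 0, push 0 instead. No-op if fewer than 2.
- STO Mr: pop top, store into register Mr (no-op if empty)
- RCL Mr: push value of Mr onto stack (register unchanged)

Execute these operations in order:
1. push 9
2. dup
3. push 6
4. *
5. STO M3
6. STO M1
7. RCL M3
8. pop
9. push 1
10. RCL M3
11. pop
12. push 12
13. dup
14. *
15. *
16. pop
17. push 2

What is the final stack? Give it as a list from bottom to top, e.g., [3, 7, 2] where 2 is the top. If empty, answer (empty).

After op 1 (push 9): stack=[9] mem=[0,0,0,0]
After op 2 (dup): stack=[9,9] mem=[0,0,0,0]
After op 3 (push 6): stack=[9,9,6] mem=[0,0,0,0]
After op 4 (*): stack=[9,54] mem=[0,0,0,0]
After op 5 (STO M3): stack=[9] mem=[0,0,0,54]
After op 6 (STO M1): stack=[empty] mem=[0,9,0,54]
After op 7 (RCL M3): stack=[54] mem=[0,9,0,54]
After op 8 (pop): stack=[empty] mem=[0,9,0,54]
After op 9 (push 1): stack=[1] mem=[0,9,0,54]
After op 10 (RCL M3): stack=[1,54] mem=[0,9,0,54]
After op 11 (pop): stack=[1] mem=[0,9,0,54]
After op 12 (push 12): stack=[1,12] mem=[0,9,0,54]
After op 13 (dup): stack=[1,12,12] mem=[0,9,0,54]
After op 14 (*): stack=[1,144] mem=[0,9,0,54]
After op 15 (*): stack=[144] mem=[0,9,0,54]
After op 16 (pop): stack=[empty] mem=[0,9,0,54]
After op 17 (push 2): stack=[2] mem=[0,9,0,54]

Answer: [2]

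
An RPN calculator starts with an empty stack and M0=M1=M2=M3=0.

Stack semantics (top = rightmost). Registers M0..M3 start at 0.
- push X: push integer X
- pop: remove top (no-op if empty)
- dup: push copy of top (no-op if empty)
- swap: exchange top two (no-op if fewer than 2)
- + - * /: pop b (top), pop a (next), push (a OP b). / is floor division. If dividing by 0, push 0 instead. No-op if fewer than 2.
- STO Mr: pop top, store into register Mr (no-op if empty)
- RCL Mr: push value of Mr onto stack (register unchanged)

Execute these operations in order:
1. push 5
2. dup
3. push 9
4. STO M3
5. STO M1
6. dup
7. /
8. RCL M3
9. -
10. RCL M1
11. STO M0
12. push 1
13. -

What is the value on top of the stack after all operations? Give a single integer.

Answer: -9

Derivation:
After op 1 (push 5): stack=[5] mem=[0,0,0,0]
After op 2 (dup): stack=[5,5] mem=[0,0,0,0]
After op 3 (push 9): stack=[5,5,9] mem=[0,0,0,0]
After op 4 (STO M3): stack=[5,5] mem=[0,0,0,9]
After op 5 (STO M1): stack=[5] mem=[0,5,0,9]
After op 6 (dup): stack=[5,5] mem=[0,5,0,9]
After op 7 (/): stack=[1] mem=[0,5,0,9]
After op 8 (RCL M3): stack=[1,9] mem=[0,5,0,9]
After op 9 (-): stack=[-8] mem=[0,5,0,9]
After op 10 (RCL M1): stack=[-8,5] mem=[0,5,0,9]
After op 11 (STO M0): stack=[-8] mem=[5,5,0,9]
After op 12 (push 1): stack=[-8,1] mem=[5,5,0,9]
After op 13 (-): stack=[-9] mem=[5,5,0,9]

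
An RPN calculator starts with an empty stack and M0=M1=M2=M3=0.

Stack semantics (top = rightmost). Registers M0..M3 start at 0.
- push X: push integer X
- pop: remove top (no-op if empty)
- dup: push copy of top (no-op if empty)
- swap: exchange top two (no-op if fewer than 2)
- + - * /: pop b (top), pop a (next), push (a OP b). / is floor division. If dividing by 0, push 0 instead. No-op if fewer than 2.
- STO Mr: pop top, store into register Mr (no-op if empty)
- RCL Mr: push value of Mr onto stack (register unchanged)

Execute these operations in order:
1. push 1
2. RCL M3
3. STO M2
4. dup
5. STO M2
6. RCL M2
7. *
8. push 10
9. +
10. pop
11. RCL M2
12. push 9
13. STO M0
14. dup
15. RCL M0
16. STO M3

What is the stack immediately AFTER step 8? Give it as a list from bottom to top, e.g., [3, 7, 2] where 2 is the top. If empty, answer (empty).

After op 1 (push 1): stack=[1] mem=[0,0,0,0]
After op 2 (RCL M3): stack=[1,0] mem=[0,0,0,0]
After op 3 (STO M2): stack=[1] mem=[0,0,0,0]
After op 4 (dup): stack=[1,1] mem=[0,0,0,0]
After op 5 (STO M2): stack=[1] mem=[0,0,1,0]
After op 6 (RCL M2): stack=[1,1] mem=[0,0,1,0]
After op 7 (*): stack=[1] mem=[0,0,1,0]
After op 8 (push 10): stack=[1,10] mem=[0,0,1,0]

[1, 10]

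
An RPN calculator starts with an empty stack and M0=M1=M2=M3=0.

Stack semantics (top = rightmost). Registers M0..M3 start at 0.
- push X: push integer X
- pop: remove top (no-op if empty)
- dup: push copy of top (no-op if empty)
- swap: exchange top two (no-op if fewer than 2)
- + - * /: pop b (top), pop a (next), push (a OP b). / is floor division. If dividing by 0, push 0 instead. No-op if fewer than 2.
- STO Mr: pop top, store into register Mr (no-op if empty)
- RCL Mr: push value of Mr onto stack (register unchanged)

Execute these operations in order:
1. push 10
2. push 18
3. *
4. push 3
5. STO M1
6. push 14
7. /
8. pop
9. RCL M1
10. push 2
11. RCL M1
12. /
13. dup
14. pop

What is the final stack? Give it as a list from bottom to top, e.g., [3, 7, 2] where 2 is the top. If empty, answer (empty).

After op 1 (push 10): stack=[10] mem=[0,0,0,0]
After op 2 (push 18): stack=[10,18] mem=[0,0,0,0]
After op 3 (*): stack=[180] mem=[0,0,0,0]
After op 4 (push 3): stack=[180,3] mem=[0,0,0,0]
After op 5 (STO M1): stack=[180] mem=[0,3,0,0]
After op 6 (push 14): stack=[180,14] mem=[0,3,0,0]
After op 7 (/): stack=[12] mem=[0,3,0,0]
After op 8 (pop): stack=[empty] mem=[0,3,0,0]
After op 9 (RCL M1): stack=[3] mem=[0,3,0,0]
After op 10 (push 2): stack=[3,2] mem=[0,3,0,0]
After op 11 (RCL M1): stack=[3,2,3] mem=[0,3,0,0]
After op 12 (/): stack=[3,0] mem=[0,3,0,0]
After op 13 (dup): stack=[3,0,0] mem=[0,3,0,0]
After op 14 (pop): stack=[3,0] mem=[0,3,0,0]

Answer: [3, 0]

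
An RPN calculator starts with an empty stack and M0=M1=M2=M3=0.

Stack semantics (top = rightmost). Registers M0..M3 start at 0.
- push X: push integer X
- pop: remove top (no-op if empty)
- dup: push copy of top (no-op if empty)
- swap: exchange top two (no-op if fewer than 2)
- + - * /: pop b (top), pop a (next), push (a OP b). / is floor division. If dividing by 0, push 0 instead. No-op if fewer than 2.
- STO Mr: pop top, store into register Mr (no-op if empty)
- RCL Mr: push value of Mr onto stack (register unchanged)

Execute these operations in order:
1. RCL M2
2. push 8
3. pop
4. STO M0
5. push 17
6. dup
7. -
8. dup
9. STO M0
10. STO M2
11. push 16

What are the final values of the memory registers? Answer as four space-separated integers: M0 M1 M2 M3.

After op 1 (RCL M2): stack=[0] mem=[0,0,0,0]
After op 2 (push 8): stack=[0,8] mem=[0,0,0,0]
After op 3 (pop): stack=[0] mem=[0,0,0,0]
After op 4 (STO M0): stack=[empty] mem=[0,0,0,0]
After op 5 (push 17): stack=[17] mem=[0,0,0,0]
After op 6 (dup): stack=[17,17] mem=[0,0,0,0]
After op 7 (-): stack=[0] mem=[0,0,0,0]
After op 8 (dup): stack=[0,0] mem=[0,0,0,0]
After op 9 (STO M0): stack=[0] mem=[0,0,0,0]
After op 10 (STO M2): stack=[empty] mem=[0,0,0,0]
After op 11 (push 16): stack=[16] mem=[0,0,0,0]

Answer: 0 0 0 0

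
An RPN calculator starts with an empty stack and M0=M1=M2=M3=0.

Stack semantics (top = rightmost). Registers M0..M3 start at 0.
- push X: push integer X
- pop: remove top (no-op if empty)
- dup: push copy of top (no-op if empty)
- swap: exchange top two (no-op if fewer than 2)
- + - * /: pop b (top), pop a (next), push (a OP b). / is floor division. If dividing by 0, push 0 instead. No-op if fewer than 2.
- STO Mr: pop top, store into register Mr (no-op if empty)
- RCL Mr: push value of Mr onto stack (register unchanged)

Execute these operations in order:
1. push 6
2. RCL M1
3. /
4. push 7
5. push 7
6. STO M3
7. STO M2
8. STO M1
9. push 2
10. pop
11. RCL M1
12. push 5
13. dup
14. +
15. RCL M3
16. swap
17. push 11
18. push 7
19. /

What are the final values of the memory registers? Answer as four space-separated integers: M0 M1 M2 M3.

Answer: 0 0 7 7

Derivation:
After op 1 (push 6): stack=[6] mem=[0,0,0,0]
After op 2 (RCL M1): stack=[6,0] mem=[0,0,0,0]
After op 3 (/): stack=[0] mem=[0,0,0,0]
After op 4 (push 7): stack=[0,7] mem=[0,0,0,0]
After op 5 (push 7): stack=[0,7,7] mem=[0,0,0,0]
After op 6 (STO M3): stack=[0,7] mem=[0,0,0,7]
After op 7 (STO M2): stack=[0] mem=[0,0,7,7]
After op 8 (STO M1): stack=[empty] mem=[0,0,7,7]
After op 9 (push 2): stack=[2] mem=[0,0,7,7]
After op 10 (pop): stack=[empty] mem=[0,0,7,7]
After op 11 (RCL M1): stack=[0] mem=[0,0,7,7]
After op 12 (push 5): stack=[0,5] mem=[0,0,7,7]
After op 13 (dup): stack=[0,5,5] mem=[0,0,7,7]
After op 14 (+): stack=[0,10] mem=[0,0,7,7]
After op 15 (RCL M3): stack=[0,10,7] mem=[0,0,7,7]
After op 16 (swap): stack=[0,7,10] mem=[0,0,7,7]
After op 17 (push 11): stack=[0,7,10,11] mem=[0,0,7,7]
After op 18 (push 7): stack=[0,7,10,11,7] mem=[0,0,7,7]
After op 19 (/): stack=[0,7,10,1] mem=[0,0,7,7]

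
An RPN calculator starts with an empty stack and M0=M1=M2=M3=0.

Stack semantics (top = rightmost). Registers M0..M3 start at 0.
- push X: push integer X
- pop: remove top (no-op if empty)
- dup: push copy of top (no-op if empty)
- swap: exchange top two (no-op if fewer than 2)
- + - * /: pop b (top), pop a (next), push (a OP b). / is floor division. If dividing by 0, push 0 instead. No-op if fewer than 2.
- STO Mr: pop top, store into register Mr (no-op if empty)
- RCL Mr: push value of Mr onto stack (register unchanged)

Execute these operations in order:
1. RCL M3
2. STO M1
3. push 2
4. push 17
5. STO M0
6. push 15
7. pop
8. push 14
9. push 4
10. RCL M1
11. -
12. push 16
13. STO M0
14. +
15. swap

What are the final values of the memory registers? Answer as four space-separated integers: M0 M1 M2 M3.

After op 1 (RCL M3): stack=[0] mem=[0,0,0,0]
After op 2 (STO M1): stack=[empty] mem=[0,0,0,0]
After op 3 (push 2): stack=[2] mem=[0,0,0,0]
After op 4 (push 17): stack=[2,17] mem=[0,0,0,0]
After op 5 (STO M0): stack=[2] mem=[17,0,0,0]
After op 6 (push 15): stack=[2,15] mem=[17,0,0,0]
After op 7 (pop): stack=[2] mem=[17,0,0,0]
After op 8 (push 14): stack=[2,14] mem=[17,0,0,0]
After op 9 (push 4): stack=[2,14,4] mem=[17,0,0,0]
After op 10 (RCL M1): stack=[2,14,4,0] mem=[17,0,0,0]
After op 11 (-): stack=[2,14,4] mem=[17,0,0,0]
After op 12 (push 16): stack=[2,14,4,16] mem=[17,0,0,0]
After op 13 (STO M0): stack=[2,14,4] mem=[16,0,0,0]
After op 14 (+): stack=[2,18] mem=[16,0,0,0]
After op 15 (swap): stack=[18,2] mem=[16,0,0,0]

Answer: 16 0 0 0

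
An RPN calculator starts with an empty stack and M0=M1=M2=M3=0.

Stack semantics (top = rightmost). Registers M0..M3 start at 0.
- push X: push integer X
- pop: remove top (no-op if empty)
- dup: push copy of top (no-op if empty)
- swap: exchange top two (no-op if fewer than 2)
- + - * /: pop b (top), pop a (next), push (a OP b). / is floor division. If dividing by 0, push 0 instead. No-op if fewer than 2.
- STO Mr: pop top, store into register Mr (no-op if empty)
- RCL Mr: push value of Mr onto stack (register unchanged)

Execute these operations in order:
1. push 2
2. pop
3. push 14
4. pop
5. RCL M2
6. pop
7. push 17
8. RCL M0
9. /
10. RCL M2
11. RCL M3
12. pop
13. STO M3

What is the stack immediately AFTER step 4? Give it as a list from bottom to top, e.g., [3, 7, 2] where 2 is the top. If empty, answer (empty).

After op 1 (push 2): stack=[2] mem=[0,0,0,0]
After op 2 (pop): stack=[empty] mem=[0,0,0,0]
After op 3 (push 14): stack=[14] mem=[0,0,0,0]
After op 4 (pop): stack=[empty] mem=[0,0,0,0]

(empty)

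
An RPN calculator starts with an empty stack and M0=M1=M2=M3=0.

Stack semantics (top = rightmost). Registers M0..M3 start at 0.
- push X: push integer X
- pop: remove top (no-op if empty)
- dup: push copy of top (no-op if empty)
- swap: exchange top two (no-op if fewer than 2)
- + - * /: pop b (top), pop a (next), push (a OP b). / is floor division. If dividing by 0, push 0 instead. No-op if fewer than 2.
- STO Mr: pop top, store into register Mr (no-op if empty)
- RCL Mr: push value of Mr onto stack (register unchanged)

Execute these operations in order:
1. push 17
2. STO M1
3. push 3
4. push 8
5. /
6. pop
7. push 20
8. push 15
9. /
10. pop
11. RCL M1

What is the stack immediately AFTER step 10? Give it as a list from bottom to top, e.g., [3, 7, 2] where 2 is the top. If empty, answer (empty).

After op 1 (push 17): stack=[17] mem=[0,0,0,0]
After op 2 (STO M1): stack=[empty] mem=[0,17,0,0]
After op 3 (push 3): stack=[3] mem=[0,17,0,0]
After op 4 (push 8): stack=[3,8] mem=[0,17,0,0]
After op 5 (/): stack=[0] mem=[0,17,0,0]
After op 6 (pop): stack=[empty] mem=[0,17,0,0]
After op 7 (push 20): stack=[20] mem=[0,17,0,0]
After op 8 (push 15): stack=[20,15] mem=[0,17,0,0]
After op 9 (/): stack=[1] mem=[0,17,0,0]
After op 10 (pop): stack=[empty] mem=[0,17,0,0]

(empty)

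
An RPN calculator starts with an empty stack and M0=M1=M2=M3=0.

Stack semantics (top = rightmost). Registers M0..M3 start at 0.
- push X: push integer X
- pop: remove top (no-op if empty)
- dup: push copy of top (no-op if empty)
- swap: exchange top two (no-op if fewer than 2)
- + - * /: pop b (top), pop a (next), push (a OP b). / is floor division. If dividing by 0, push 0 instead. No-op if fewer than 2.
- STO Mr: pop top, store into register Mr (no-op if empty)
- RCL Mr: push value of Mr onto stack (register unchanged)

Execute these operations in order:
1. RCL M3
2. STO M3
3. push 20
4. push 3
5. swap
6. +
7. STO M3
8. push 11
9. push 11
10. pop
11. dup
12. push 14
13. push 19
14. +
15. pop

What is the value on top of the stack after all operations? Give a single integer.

After op 1 (RCL M3): stack=[0] mem=[0,0,0,0]
After op 2 (STO M3): stack=[empty] mem=[0,0,0,0]
After op 3 (push 20): stack=[20] mem=[0,0,0,0]
After op 4 (push 3): stack=[20,3] mem=[0,0,0,0]
After op 5 (swap): stack=[3,20] mem=[0,0,0,0]
After op 6 (+): stack=[23] mem=[0,0,0,0]
After op 7 (STO M3): stack=[empty] mem=[0,0,0,23]
After op 8 (push 11): stack=[11] mem=[0,0,0,23]
After op 9 (push 11): stack=[11,11] mem=[0,0,0,23]
After op 10 (pop): stack=[11] mem=[0,0,0,23]
After op 11 (dup): stack=[11,11] mem=[0,0,0,23]
After op 12 (push 14): stack=[11,11,14] mem=[0,0,0,23]
After op 13 (push 19): stack=[11,11,14,19] mem=[0,0,0,23]
After op 14 (+): stack=[11,11,33] mem=[0,0,0,23]
After op 15 (pop): stack=[11,11] mem=[0,0,0,23]

Answer: 11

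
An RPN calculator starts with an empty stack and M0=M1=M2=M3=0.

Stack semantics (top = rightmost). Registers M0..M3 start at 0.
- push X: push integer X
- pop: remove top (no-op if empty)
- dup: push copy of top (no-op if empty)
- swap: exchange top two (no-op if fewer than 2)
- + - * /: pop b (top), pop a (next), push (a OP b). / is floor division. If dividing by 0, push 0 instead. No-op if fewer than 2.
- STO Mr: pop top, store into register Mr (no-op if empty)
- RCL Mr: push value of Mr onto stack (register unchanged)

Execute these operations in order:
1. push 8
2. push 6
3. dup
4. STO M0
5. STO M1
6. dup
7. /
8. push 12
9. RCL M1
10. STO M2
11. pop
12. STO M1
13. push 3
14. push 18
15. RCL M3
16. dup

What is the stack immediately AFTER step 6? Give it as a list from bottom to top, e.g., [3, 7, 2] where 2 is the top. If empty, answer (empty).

After op 1 (push 8): stack=[8] mem=[0,0,0,0]
After op 2 (push 6): stack=[8,6] mem=[0,0,0,0]
After op 3 (dup): stack=[8,6,6] mem=[0,0,0,0]
After op 4 (STO M0): stack=[8,6] mem=[6,0,0,0]
After op 5 (STO M1): stack=[8] mem=[6,6,0,0]
After op 6 (dup): stack=[8,8] mem=[6,6,0,0]

[8, 8]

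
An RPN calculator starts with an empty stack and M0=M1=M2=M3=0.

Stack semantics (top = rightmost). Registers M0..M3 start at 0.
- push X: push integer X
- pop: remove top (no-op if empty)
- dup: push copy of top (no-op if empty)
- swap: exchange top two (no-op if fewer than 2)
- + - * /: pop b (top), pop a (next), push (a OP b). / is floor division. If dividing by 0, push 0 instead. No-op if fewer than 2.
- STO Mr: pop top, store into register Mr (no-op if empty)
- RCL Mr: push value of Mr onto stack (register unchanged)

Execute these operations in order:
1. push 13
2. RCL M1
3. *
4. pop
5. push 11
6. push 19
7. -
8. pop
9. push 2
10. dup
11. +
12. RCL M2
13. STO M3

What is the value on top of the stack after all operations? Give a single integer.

Answer: 4

Derivation:
After op 1 (push 13): stack=[13] mem=[0,0,0,0]
After op 2 (RCL M1): stack=[13,0] mem=[0,0,0,0]
After op 3 (*): stack=[0] mem=[0,0,0,0]
After op 4 (pop): stack=[empty] mem=[0,0,0,0]
After op 5 (push 11): stack=[11] mem=[0,0,0,0]
After op 6 (push 19): stack=[11,19] mem=[0,0,0,0]
After op 7 (-): stack=[-8] mem=[0,0,0,0]
After op 8 (pop): stack=[empty] mem=[0,0,0,0]
After op 9 (push 2): stack=[2] mem=[0,0,0,0]
After op 10 (dup): stack=[2,2] mem=[0,0,0,0]
After op 11 (+): stack=[4] mem=[0,0,0,0]
After op 12 (RCL M2): stack=[4,0] mem=[0,0,0,0]
After op 13 (STO M3): stack=[4] mem=[0,0,0,0]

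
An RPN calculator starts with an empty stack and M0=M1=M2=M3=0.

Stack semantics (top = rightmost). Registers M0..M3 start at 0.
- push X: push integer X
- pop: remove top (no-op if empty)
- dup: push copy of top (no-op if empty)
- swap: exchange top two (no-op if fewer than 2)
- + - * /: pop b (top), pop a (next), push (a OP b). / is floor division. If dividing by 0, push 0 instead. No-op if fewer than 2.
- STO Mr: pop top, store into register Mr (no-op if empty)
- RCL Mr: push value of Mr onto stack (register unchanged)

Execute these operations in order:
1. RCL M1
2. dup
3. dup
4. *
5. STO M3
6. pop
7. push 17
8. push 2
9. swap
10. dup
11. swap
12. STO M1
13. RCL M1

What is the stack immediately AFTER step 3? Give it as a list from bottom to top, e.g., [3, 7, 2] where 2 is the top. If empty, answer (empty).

After op 1 (RCL M1): stack=[0] mem=[0,0,0,0]
After op 2 (dup): stack=[0,0] mem=[0,0,0,0]
After op 3 (dup): stack=[0,0,0] mem=[0,0,0,0]

[0, 0, 0]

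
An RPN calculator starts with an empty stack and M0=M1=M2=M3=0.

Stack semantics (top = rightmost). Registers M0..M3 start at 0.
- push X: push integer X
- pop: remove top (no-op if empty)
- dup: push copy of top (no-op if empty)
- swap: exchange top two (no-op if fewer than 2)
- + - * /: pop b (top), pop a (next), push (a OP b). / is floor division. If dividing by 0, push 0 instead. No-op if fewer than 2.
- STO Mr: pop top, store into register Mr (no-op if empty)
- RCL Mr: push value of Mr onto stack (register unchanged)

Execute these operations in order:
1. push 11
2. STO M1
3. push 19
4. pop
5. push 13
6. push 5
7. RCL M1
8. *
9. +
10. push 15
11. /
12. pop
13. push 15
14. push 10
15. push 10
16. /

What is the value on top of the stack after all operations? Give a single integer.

After op 1 (push 11): stack=[11] mem=[0,0,0,0]
After op 2 (STO M1): stack=[empty] mem=[0,11,0,0]
After op 3 (push 19): stack=[19] mem=[0,11,0,0]
After op 4 (pop): stack=[empty] mem=[0,11,0,0]
After op 5 (push 13): stack=[13] mem=[0,11,0,0]
After op 6 (push 5): stack=[13,5] mem=[0,11,0,0]
After op 7 (RCL M1): stack=[13,5,11] mem=[0,11,0,0]
After op 8 (*): stack=[13,55] mem=[0,11,0,0]
After op 9 (+): stack=[68] mem=[0,11,0,0]
After op 10 (push 15): stack=[68,15] mem=[0,11,0,0]
After op 11 (/): stack=[4] mem=[0,11,0,0]
After op 12 (pop): stack=[empty] mem=[0,11,0,0]
After op 13 (push 15): stack=[15] mem=[0,11,0,0]
After op 14 (push 10): stack=[15,10] mem=[0,11,0,0]
After op 15 (push 10): stack=[15,10,10] mem=[0,11,0,0]
After op 16 (/): stack=[15,1] mem=[0,11,0,0]

Answer: 1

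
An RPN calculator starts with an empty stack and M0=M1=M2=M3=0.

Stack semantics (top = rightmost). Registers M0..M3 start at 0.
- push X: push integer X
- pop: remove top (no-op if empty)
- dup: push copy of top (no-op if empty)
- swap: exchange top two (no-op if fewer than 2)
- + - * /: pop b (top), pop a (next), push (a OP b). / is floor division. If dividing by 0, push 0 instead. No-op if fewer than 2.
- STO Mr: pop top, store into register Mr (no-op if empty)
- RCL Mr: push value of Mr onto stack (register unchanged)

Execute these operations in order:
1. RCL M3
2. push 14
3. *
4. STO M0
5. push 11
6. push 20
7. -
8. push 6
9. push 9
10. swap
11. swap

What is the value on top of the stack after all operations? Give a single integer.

Answer: 9

Derivation:
After op 1 (RCL M3): stack=[0] mem=[0,0,0,0]
After op 2 (push 14): stack=[0,14] mem=[0,0,0,0]
After op 3 (*): stack=[0] mem=[0,0,0,0]
After op 4 (STO M0): stack=[empty] mem=[0,0,0,0]
After op 5 (push 11): stack=[11] mem=[0,0,0,0]
After op 6 (push 20): stack=[11,20] mem=[0,0,0,0]
After op 7 (-): stack=[-9] mem=[0,0,0,0]
After op 8 (push 6): stack=[-9,6] mem=[0,0,0,0]
After op 9 (push 9): stack=[-9,6,9] mem=[0,0,0,0]
After op 10 (swap): stack=[-9,9,6] mem=[0,0,0,0]
After op 11 (swap): stack=[-9,6,9] mem=[0,0,0,0]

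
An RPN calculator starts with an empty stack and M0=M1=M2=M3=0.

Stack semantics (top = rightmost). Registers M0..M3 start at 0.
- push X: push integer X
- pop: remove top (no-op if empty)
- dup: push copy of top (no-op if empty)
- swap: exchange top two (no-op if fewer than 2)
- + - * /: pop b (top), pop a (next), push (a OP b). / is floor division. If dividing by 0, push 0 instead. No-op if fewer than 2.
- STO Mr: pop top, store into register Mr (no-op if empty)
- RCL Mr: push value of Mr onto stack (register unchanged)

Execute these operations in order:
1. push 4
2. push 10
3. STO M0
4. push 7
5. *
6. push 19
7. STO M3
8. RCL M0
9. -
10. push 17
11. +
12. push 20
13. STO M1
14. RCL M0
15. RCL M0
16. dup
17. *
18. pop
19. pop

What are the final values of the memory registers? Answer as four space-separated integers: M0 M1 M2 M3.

After op 1 (push 4): stack=[4] mem=[0,0,0,0]
After op 2 (push 10): stack=[4,10] mem=[0,0,0,0]
After op 3 (STO M0): stack=[4] mem=[10,0,0,0]
After op 4 (push 7): stack=[4,7] mem=[10,0,0,0]
After op 5 (*): stack=[28] mem=[10,0,0,0]
After op 6 (push 19): stack=[28,19] mem=[10,0,0,0]
After op 7 (STO M3): stack=[28] mem=[10,0,0,19]
After op 8 (RCL M0): stack=[28,10] mem=[10,0,0,19]
After op 9 (-): stack=[18] mem=[10,0,0,19]
After op 10 (push 17): stack=[18,17] mem=[10,0,0,19]
After op 11 (+): stack=[35] mem=[10,0,0,19]
After op 12 (push 20): stack=[35,20] mem=[10,0,0,19]
After op 13 (STO M1): stack=[35] mem=[10,20,0,19]
After op 14 (RCL M0): stack=[35,10] mem=[10,20,0,19]
After op 15 (RCL M0): stack=[35,10,10] mem=[10,20,0,19]
After op 16 (dup): stack=[35,10,10,10] mem=[10,20,0,19]
After op 17 (*): stack=[35,10,100] mem=[10,20,0,19]
After op 18 (pop): stack=[35,10] mem=[10,20,0,19]
After op 19 (pop): stack=[35] mem=[10,20,0,19]

Answer: 10 20 0 19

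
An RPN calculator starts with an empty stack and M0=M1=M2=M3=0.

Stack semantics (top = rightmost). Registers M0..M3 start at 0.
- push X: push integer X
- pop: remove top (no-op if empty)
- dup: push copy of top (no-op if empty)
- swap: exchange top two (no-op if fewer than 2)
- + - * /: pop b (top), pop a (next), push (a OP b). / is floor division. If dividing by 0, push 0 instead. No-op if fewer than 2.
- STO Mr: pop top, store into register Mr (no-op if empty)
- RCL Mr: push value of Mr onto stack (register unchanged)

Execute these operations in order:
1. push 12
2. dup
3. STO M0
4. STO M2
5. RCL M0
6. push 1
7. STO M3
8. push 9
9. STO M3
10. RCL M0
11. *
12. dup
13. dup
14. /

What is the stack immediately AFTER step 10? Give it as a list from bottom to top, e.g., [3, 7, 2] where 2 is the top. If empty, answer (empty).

After op 1 (push 12): stack=[12] mem=[0,0,0,0]
After op 2 (dup): stack=[12,12] mem=[0,0,0,0]
After op 3 (STO M0): stack=[12] mem=[12,0,0,0]
After op 4 (STO M2): stack=[empty] mem=[12,0,12,0]
After op 5 (RCL M0): stack=[12] mem=[12,0,12,0]
After op 6 (push 1): stack=[12,1] mem=[12,0,12,0]
After op 7 (STO M3): stack=[12] mem=[12,0,12,1]
After op 8 (push 9): stack=[12,9] mem=[12,0,12,1]
After op 9 (STO M3): stack=[12] mem=[12,0,12,9]
After op 10 (RCL M0): stack=[12,12] mem=[12,0,12,9]

[12, 12]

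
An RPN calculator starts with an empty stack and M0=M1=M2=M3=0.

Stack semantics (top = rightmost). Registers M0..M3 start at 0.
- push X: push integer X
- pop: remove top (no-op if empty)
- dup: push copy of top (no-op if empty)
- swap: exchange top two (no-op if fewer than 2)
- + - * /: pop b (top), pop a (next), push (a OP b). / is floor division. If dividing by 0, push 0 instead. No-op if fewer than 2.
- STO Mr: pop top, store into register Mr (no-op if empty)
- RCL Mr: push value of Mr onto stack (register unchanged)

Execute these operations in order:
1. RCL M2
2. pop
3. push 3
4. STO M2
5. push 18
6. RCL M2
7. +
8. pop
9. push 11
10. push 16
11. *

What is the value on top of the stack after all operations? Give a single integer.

After op 1 (RCL M2): stack=[0] mem=[0,0,0,0]
After op 2 (pop): stack=[empty] mem=[0,0,0,0]
After op 3 (push 3): stack=[3] mem=[0,0,0,0]
After op 4 (STO M2): stack=[empty] mem=[0,0,3,0]
After op 5 (push 18): stack=[18] mem=[0,0,3,0]
After op 6 (RCL M2): stack=[18,3] mem=[0,0,3,0]
After op 7 (+): stack=[21] mem=[0,0,3,0]
After op 8 (pop): stack=[empty] mem=[0,0,3,0]
After op 9 (push 11): stack=[11] mem=[0,0,3,0]
After op 10 (push 16): stack=[11,16] mem=[0,0,3,0]
After op 11 (*): stack=[176] mem=[0,0,3,0]

Answer: 176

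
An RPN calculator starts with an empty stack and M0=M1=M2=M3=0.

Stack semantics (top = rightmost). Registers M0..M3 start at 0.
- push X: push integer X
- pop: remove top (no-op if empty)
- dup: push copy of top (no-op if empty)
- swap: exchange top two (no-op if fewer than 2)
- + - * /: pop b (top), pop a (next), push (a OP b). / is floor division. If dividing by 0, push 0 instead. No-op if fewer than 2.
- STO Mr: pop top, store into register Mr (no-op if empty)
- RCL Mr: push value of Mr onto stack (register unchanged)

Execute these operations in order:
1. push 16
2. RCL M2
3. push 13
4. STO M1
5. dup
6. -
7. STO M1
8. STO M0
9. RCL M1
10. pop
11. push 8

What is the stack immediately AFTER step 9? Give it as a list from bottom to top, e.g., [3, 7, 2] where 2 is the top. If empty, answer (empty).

After op 1 (push 16): stack=[16] mem=[0,0,0,0]
After op 2 (RCL M2): stack=[16,0] mem=[0,0,0,0]
After op 3 (push 13): stack=[16,0,13] mem=[0,0,0,0]
After op 4 (STO M1): stack=[16,0] mem=[0,13,0,0]
After op 5 (dup): stack=[16,0,0] mem=[0,13,0,0]
After op 6 (-): stack=[16,0] mem=[0,13,0,0]
After op 7 (STO M1): stack=[16] mem=[0,0,0,0]
After op 8 (STO M0): stack=[empty] mem=[16,0,0,0]
After op 9 (RCL M1): stack=[0] mem=[16,0,0,0]

[0]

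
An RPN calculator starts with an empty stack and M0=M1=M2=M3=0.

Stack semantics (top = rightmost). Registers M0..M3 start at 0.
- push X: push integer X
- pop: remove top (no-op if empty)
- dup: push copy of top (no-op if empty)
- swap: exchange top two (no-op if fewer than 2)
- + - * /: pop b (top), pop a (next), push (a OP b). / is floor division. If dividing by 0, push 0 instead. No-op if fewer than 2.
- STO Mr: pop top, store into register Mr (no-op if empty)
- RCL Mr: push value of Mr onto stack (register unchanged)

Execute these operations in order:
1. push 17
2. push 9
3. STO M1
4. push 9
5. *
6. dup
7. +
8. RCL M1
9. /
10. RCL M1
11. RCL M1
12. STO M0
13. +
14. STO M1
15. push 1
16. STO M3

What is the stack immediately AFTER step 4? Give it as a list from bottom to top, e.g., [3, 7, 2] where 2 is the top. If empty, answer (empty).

After op 1 (push 17): stack=[17] mem=[0,0,0,0]
After op 2 (push 9): stack=[17,9] mem=[0,0,0,0]
After op 3 (STO M1): stack=[17] mem=[0,9,0,0]
After op 4 (push 9): stack=[17,9] mem=[0,9,0,0]

[17, 9]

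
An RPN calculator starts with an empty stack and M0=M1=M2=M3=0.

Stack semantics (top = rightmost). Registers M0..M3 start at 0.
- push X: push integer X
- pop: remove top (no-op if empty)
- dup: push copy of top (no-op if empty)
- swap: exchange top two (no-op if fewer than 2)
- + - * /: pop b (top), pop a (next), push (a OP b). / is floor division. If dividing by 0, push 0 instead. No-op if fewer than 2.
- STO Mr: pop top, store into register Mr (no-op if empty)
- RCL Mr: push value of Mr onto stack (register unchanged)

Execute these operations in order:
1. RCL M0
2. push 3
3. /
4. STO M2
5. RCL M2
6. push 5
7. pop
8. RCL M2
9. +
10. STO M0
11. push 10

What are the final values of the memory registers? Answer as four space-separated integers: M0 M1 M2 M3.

After op 1 (RCL M0): stack=[0] mem=[0,0,0,0]
After op 2 (push 3): stack=[0,3] mem=[0,0,0,0]
After op 3 (/): stack=[0] mem=[0,0,0,0]
After op 4 (STO M2): stack=[empty] mem=[0,0,0,0]
After op 5 (RCL M2): stack=[0] mem=[0,0,0,0]
After op 6 (push 5): stack=[0,5] mem=[0,0,0,0]
After op 7 (pop): stack=[0] mem=[0,0,0,0]
After op 8 (RCL M2): stack=[0,0] mem=[0,0,0,0]
After op 9 (+): stack=[0] mem=[0,0,0,0]
After op 10 (STO M0): stack=[empty] mem=[0,0,0,0]
After op 11 (push 10): stack=[10] mem=[0,0,0,0]

Answer: 0 0 0 0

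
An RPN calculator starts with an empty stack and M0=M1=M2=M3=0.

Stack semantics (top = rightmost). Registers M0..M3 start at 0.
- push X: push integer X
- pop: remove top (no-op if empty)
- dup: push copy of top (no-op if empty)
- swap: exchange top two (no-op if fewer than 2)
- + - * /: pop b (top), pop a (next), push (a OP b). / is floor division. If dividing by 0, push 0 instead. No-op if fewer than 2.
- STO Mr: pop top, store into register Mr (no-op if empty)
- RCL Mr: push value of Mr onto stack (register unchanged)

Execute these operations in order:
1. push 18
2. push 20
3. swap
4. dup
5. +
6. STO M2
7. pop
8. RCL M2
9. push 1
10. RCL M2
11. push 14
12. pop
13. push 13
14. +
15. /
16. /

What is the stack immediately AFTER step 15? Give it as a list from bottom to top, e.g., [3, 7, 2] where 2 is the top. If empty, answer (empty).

After op 1 (push 18): stack=[18] mem=[0,0,0,0]
After op 2 (push 20): stack=[18,20] mem=[0,0,0,0]
After op 3 (swap): stack=[20,18] mem=[0,0,0,0]
After op 4 (dup): stack=[20,18,18] mem=[0,0,0,0]
After op 5 (+): stack=[20,36] mem=[0,0,0,0]
After op 6 (STO M2): stack=[20] mem=[0,0,36,0]
After op 7 (pop): stack=[empty] mem=[0,0,36,0]
After op 8 (RCL M2): stack=[36] mem=[0,0,36,0]
After op 9 (push 1): stack=[36,1] mem=[0,0,36,0]
After op 10 (RCL M2): stack=[36,1,36] mem=[0,0,36,0]
After op 11 (push 14): stack=[36,1,36,14] mem=[0,0,36,0]
After op 12 (pop): stack=[36,1,36] mem=[0,0,36,0]
After op 13 (push 13): stack=[36,1,36,13] mem=[0,0,36,0]
After op 14 (+): stack=[36,1,49] mem=[0,0,36,0]
After op 15 (/): stack=[36,0] mem=[0,0,36,0]

[36, 0]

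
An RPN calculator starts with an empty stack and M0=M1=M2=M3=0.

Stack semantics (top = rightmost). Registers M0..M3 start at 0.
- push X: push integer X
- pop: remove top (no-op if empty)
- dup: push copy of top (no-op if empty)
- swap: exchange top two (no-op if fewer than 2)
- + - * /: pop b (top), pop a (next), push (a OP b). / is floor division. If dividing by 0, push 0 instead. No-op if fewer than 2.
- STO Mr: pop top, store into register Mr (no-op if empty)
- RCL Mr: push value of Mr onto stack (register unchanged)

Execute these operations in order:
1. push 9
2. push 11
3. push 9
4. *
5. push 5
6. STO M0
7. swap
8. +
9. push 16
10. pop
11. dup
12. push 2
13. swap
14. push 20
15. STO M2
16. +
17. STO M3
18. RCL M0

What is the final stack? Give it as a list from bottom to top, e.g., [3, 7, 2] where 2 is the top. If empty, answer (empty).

Answer: [108, 5]

Derivation:
After op 1 (push 9): stack=[9] mem=[0,0,0,0]
After op 2 (push 11): stack=[9,11] mem=[0,0,0,0]
After op 3 (push 9): stack=[9,11,9] mem=[0,0,0,0]
After op 4 (*): stack=[9,99] mem=[0,0,0,0]
After op 5 (push 5): stack=[9,99,5] mem=[0,0,0,0]
After op 6 (STO M0): stack=[9,99] mem=[5,0,0,0]
After op 7 (swap): stack=[99,9] mem=[5,0,0,0]
After op 8 (+): stack=[108] mem=[5,0,0,0]
After op 9 (push 16): stack=[108,16] mem=[5,0,0,0]
After op 10 (pop): stack=[108] mem=[5,0,0,0]
After op 11 (dup): stack=[108,108] mem=[5,0,0,0]
After op 12 (push 2): stack=[108,108,2] mem=[5,0,0,0]
After op 13 (swap): stack=[108,2,108] mem=[5,0,0,0]
After op 14 (push 20): stack=[108,2,108,20] mem=[5,0,0,0]
After op 15 (STO M2): stack=[108,2,108] mem=[5,0,20,0]
After op 16 (+): stack=[108,110] mem=[5,0,20,0]
After op 17 (STO M3): stack=[108] mem=[5,0,20,110]
After op 18 (RCL M0): stack=[108,5] mem=[5,0,20,110]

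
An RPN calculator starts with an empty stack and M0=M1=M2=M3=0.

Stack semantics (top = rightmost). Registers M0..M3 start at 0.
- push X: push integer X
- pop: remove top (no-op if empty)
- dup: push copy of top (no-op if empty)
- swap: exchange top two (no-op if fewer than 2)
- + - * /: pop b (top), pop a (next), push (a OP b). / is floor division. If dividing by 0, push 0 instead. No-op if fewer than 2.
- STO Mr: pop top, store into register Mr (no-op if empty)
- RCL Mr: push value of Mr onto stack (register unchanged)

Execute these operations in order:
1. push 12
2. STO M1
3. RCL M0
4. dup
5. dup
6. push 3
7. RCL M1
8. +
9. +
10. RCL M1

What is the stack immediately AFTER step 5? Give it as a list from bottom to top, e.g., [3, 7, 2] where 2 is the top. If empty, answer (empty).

After op 1 (push 12): stack=[12] mem=[0,0,0,0]
After op 2 (STO M1): stack=[empty] mem=[0,12,0,0]
After op 3 (RCL M0): stack=[0] mem=[0,12,0,0]
After op 4 (dup): stack=[0,0] mem=[0,12,0,0]
After op 5 (dup): stack=[0,0,0] mem=[0,12,0,0]

[0, 0, 0]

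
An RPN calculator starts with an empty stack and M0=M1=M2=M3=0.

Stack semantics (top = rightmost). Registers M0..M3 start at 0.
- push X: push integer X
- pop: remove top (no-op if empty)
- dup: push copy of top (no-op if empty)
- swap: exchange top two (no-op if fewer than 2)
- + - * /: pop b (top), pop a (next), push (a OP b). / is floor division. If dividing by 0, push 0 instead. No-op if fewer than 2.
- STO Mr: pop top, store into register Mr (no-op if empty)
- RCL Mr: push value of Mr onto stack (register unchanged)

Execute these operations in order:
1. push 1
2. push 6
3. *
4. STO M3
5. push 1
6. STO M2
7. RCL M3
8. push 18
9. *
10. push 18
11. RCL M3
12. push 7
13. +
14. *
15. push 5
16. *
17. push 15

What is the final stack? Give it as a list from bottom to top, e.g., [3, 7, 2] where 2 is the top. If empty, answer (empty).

Answer: [108, 1170, 15]

Derivation:
After op 1 (push 1): stack=[1] mem=[0,0,0,0]
After op 2 (push 6): stack=[1,6] mem=[0,0,0,0]
After op 3 (*): stack=[6] mem=[0,0,0,0]
After op 4 (STO M3): stack=[empty] mem=[0,0,0,6]
After op 5 (push 1): stack=[1] mem=[0,0,0,6]
After op 6 (STO M2): stack=[empty] mem=[0,0,1,6]
After op 7 (RCL M3): stack=[6] mem=[0,0,1,6]
After op 8 (push 18): stack=[6,18] mem=[0,0,1,6]
After op 9 (*): stack=[108] mem=[0,0,1,6]
After op 10 (push 18): stack=[108,18] mem=[0,0,1,6]
After op 11 (RCL M3): stack=[108,18,6] mem=[0,0,1,6]
After op 12 (push 7): stack=[108,18,6,7] mem=[0,0,1,6]
After op 13 (+): stack=[108,18,13] mem=[0,0,1,6]
After op 14 (*): stack=[108,234] mem=[0,0,1,6]
After op 15 (push 5): stack=[108,234,5] mem=[0,0,1,6]
After op 16 (*): stack=[108,1170] mem=[0,0,1,6]
After op 17 (push 15): stack=[108,1170,15] mem=[0,0,1,6]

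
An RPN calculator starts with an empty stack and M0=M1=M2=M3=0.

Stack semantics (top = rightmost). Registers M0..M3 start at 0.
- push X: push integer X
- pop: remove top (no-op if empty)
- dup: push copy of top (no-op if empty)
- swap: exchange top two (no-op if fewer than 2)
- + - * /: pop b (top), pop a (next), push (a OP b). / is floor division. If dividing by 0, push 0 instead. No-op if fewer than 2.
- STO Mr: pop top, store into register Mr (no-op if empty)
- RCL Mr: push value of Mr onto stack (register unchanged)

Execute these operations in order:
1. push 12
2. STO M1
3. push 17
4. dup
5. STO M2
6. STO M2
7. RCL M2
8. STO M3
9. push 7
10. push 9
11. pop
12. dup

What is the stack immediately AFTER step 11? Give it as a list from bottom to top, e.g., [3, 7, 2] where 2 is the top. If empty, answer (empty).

After op 1 (push 12): stack=[12] mem=[0,0,0,0]
After op 2 (STO M1): stack=[empty] mem=[0,12,0,0]
After op 3 (push 17): stack=[17] mem=[0,12,0,0]
After op 4 (dup): stack=[17,17] mem=[0,12,0,0]
After op 5 (STO M2): stack=[17] mem=[0,12,17,0]
After op 6 (STO M2): stack=[empty] mem=[0,12,17,0]
After op 7 (RCL M2): stack=[17] mem=[0,12,17,0]
After op 8 (STO M3): stack=[empty] mem=[0,12,17,17]
After op 9 (push 7): stack=[7] mem=[0,12,17,17]
After op 10 (push 9): stack=[7,9] mem=[0,12,17,17]
After op 11 (pop): stack=[7] mem=[0,12,17,17]

[7]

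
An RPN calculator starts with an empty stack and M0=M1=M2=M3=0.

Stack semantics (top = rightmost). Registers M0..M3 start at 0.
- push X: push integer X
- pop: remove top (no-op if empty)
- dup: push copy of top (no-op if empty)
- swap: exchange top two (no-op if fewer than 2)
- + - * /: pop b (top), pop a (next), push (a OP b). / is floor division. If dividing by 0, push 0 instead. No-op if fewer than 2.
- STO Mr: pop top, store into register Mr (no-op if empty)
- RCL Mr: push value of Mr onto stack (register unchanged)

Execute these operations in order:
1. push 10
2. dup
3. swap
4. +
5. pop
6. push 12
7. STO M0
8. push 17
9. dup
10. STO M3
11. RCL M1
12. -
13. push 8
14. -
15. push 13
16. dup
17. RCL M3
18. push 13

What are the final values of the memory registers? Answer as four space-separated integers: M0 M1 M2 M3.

After op 1 (push 10): stack=[10] mem=[0,0,0,0]
After op 2 (dup): stack=[10,10] mem=[0,0,0,0]
After op 3 (swap): stack=[10,10] mem=[0,0,0,0]
After op 4 (+): stack=[20] mem=[0,0,0,0]
After op 5 (pop): stack=[empty] mem=[0,0,0,0]
After op 6 (push 12): stack=[12] mem=[0,0,0,0]
After op 7 (STO M0): stack=[empty] mem=[12,0,0,0]
After op 8 (push 17): stack=[17] mem=[12,0,0,0]
After op 9 (dup): stack=[17,17] mem=[12,0,0,0]
After op 10 (STO M3): stack=[17] mem=[12,0,0,17]
After op 11 (RCL M1): stack=[17,0] mem=[12,0,0,17]
After op 12 (-): stack=[17] mem=[12,0,0,17]
After op 13 (push 8): stack=[17,8] mem=[12,0,0,17]
After op 14 (-): stack=[9] mem=[12,0,0,17]
After op 15 (push 13): stack=[9,13] mem=[12,0,0,17]
After op 16 (dup): stack=[9,13,13] mem=[12,0,0,17]
After op 17 (RCL M3): stack=[9,13,13,17] mem=[12,0,0,17]
After op 18 (push 13): stack=[9,13,13,17,13] mem=[12,0,0,17]

Answer: 12 0 0 17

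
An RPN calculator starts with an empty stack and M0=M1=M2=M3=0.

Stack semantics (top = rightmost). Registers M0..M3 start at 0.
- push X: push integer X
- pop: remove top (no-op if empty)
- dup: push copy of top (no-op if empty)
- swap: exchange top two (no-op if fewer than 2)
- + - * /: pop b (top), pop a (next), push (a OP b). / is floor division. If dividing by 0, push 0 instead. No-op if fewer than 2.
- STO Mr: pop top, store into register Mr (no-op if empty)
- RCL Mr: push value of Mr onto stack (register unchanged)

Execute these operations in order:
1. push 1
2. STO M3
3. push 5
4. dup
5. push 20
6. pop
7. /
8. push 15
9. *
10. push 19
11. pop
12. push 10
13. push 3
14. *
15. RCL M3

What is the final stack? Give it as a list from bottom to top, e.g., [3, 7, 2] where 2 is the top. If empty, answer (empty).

After op 1 (push 1): stack=[1] mem=[0,0,0,0]
After op 2 (STO M3): stack=[empty] mem=[0,0,0,1]
After op 3 (push 5): stack=[5] mem=[0,0,0,1]
After op 4 (dup): stack=[5,5] mem=[0,0,0,1]
After op 5 (push 20): stack=[5,5,20] mem=[0,0,0,1]
After op 6 (pop): stack=[5,5] mem=[0,0,0,1]
After op 7 (/): stack=[1] mem=[0,0,0,1]
After op 8 (push 15): stack=[1,15] mem=[0,0,0,1]
After op 9 (*): stack=[15] mem=[0,0,0,1]
After op 10 (push 19): stack=[15,19] mem=[0,0,0,1]
After op 11 (pop): stack=[15] mem=[0,0,0,1]
After op 12 (push 10): stack=[15,10] mem=[0,0,0,1]
After op 13 (push 3): stack=[15,10,3] mem=[0,0,0,1]
After op 14 (*): stack=[15,30] mem=[0,0,0,1]
After op 15 (RCL M3): stack=[15,30,1] mem=[0,0,0,1]

Answer: [15, 30, 1]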